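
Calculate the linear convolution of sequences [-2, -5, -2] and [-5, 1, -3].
y[0] = -2×-5 = 10; y[1] = -2×1 + -5×-5 = 23; y[2] = -2×-3 + -5×1 + -2×-5 = 11; y[3] = -5×-3 + -2×1 = 13; y[4] = -2×-3 = 6

[10, 23, 11, 13, 6]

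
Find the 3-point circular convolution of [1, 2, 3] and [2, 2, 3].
Use y[k] = Σ_j x[j]·h[(k-j) mod 3]. y[0] = 1×2 + 2×3 + 3×2 = 14; y[1] = 1×2 + 2×2 + 3×3 = 15; y[2] = 1×3 + 2×2 + 3×2 = 13. Result: [14, 15, 13]

[14, 15, 13]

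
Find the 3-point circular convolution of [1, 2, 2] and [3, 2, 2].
Use y[k] = Σ_j a[j]·b[(k-j) mod 3]. y[0] = 1×3 + 2×2 + 2×2 = 11; y[1] = 1×2 + 2×3 + 2×2 = 12; y[2] = 1×2 + 2×2 + 2×3 = 12. Result: [11, 12, 12]

[11, 12, 12]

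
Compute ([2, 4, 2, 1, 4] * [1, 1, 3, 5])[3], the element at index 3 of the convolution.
Use y[k] = Σ_i a[i]·b[k-i] at k=3. y[3] = 2×5 + 4×3 + 2×1 + 1×1 = 25

25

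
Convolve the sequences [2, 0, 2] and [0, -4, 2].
y[0] = 2×0 = 0; y[1] = 2×-4 + 0×0 = -8; y[2] = 2×2 + 0×-4 + 2×0 = 4; y[3] = 0×2 + 2×-4 = -8; y[4] = 2×2 = 4

[0, -8, 4, -8, 4]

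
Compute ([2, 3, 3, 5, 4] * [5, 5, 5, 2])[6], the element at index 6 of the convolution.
Use y[k] = Σ_i a[i]·b[k-i] at k=6. y[6] = 5×2 + 4×5 = 30

30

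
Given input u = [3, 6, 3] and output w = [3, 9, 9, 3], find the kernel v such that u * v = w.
Output length 4 = len(u) + len(v) - 1 ⇒ len(v) = 2. Solve v forward using v[k] = (w[k] - Σ_{i≥1} u[i]·v[k-i]) / u[0]: v[0] = w[0] / u[0] = 3 / 3 = 1; v[1] = (w[1] - 6×1) / u[0] = (9 - 6×1) / 3 = 1. So v = [1, 1]. Forward-check [3, 6, 3] * [1, 1]: w[0] = 3×1 = 3; w[1] = 3×1 + 6×1 = 9; w[2] = 6×1 + 3×1 = 9; w[3] = 3×1 = 3 → [3, 9, 9, 3] ✓

[1, 1]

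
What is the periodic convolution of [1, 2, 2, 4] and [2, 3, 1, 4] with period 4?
Use y[k] = Σ_j s[j]·t[(k-j) mod 4]. y[0] = 1×2 + 2×4 + 2×1 + 4×3 = 24; y[1] = 1×3 + 2×2 + 2×4 + 4×1 = 19; y[2] = 1×1 + 2×3 + 2×2 + 4×4 = 27; y[3] = 1×4 + 2×1 + 2×3 + 4×2 = 20. Result: [24, 19, 27, 20]

[24, 19, 27, 20]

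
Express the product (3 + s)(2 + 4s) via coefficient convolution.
Ascending coefficients: a = [3, 1], b = [2, 4]. c[0] = 3×2 = 6; c[1] = 3×4 + 1×2 = 14; c[2] = 1×4 = 4. Result coefficients: [6, 14, 4] → 6 + 14s + 4s^2

6 + 14s + 4s^2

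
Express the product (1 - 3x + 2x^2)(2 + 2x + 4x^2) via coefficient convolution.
Ascending coefficients: a = [1, -3, 2], b = [2, 2, 4]. c[0] = 1×2 = 2; c[1] = 1×2 + -3×2 = -4; c[2] = 1×4 + -3×2 + 2×2 = 2; c[3] = -3×4 + 2×2 = -8; c[4] = 2×4 = 8. Result coefficients: [2, -4, 2, -8, 8] → 2 - 4x + 2x^2 - 8x^3 + 8x^4

2 - 4x + 2x^2 - 8x^3 + 8x^4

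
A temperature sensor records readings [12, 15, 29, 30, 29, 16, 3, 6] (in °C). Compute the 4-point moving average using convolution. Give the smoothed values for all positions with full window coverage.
4-point moving average kernel = [1, 1, 1, 1]. Apply in 'valid' mode (full window coverage): avg[0] = (12 + 15 + 29 + 30) / 4 = 21.5; avg[1] = (15 + 29 + 30 + 29) / 4 = 25.75; avg[2] = (29 + 30 + 29 + 16) / 4 = 26.0; avg[3] = (30 + 29 + 16 + 3) / 4 = 19.5; avg[4] = (29 + 16 + 3 + 6) / 4 = 13.5. Smoothed values: [21.5, 25.75, 26.0, 19.5, 13.5]

[21.5, 25.75, 26.0, 19.5, 13.5]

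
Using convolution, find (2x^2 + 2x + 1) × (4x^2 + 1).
Ascending coefficients: a = [1, 2, 2], b = [1, 0, 4]. c[0] = 1×1 = 1; c[1] = 1×0 + 2×1 = 2; c[2] = 1×4 + 2×0 + 2×1 = 6; c[3] = 2×4 + 2×0 = 8; c[4] = 2×4 = 8. Result coefficients: [1, 2, 6, 8, 8] → 8x^4 + 8x^3 + 6x^2 + 2x + 1

8x^4 + 8x^3 + 6x^2 + 2x + 1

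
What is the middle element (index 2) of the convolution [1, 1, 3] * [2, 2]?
Use y[k] = Σ_i a[i]·b[k-i] at k=2. y[2] = 1×2 + 3×2 = 8

8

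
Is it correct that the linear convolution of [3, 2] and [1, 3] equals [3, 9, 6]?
Recompute linear convolution of [3, 2] and [1, 3]: y[0] = 3×1 = 3; y[1] = 3×3 + 2×1 = 11; y[2] = 2×3 = 6 → [3, 11, 6]. Compare to given [3, 9, 6]: they differ at index 1: given 9, correct 11, so answer: No

No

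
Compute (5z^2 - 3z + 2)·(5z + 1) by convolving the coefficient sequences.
Ascending coefficients: a = [2, -3, 5], b = [1, 5]. c[0] = 2×1 = 2; c[1] = 2×5 + -3×1 = 7; c[2] = -3×5 + 5×1 = -10; c[3] = 5×5 = 25. Result coefficients: [2, 7, -10, 25] → 25z^3 - 10z^2 + 7z + 2

25z^3 - 10z^2 + 7z + 2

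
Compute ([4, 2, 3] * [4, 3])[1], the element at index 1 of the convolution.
Use y[k] = Σ_i a[i]·b[k-i] at k=1. y[1] = 4×3 + 2×4 = 20

20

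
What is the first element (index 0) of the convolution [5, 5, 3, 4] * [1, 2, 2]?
Use y[k] = Σ_i a[i]·b[k-i] at k=0. y[0] = 5×1 = 5

5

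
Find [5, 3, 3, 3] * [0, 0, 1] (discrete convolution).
y[0] = 5×0 = 0; y[1] = 5×0 + 3×0 = 0; y[2] = 5×1 + 3×0 + 3×0 = 5; y[3] = 3×1 + 3×0 + 3×0 = 3; y[4] = 3×1 + 3×0 = 3; y[5] = 3×1 = 3

[0, 0, 5, 3, 3, 3]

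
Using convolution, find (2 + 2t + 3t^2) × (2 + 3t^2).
Ascending coefficients: a = [2, 2, 3], b = [2, 0, 3]. c[0] = 2×2 = 4; c[1] = 2×0 + 2×2 = 4; c[2] = 2×3 + 2×0 + 3×2 = 12; c[3] = 2×3 + 3×0 = 6; c[4] = 3×3 = 9. Result coefficients: [4, 4, 12, 6, 9] → 4 + 4t + 12t^2 + 6t^3 + 9t^4

4 + 4t + 12t^2 + 6t^3 + 9t^4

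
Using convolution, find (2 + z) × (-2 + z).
Ascending coefficients: a = [2, 1], b = [-2, 1]. c[0] = 2×-2 = -4; c[1] = 2×1 + 1×-2 = 0; c[2] = 1×1 = 1. Result coefficients: [-4, 0, 1] → -4 + z^2

-4 + z^2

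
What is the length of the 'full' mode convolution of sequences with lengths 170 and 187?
Linear/full convolution length: m + n - 1 = 170 + 187 - 1 = 356

356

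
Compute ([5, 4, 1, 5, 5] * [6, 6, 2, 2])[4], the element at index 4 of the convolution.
Use y[k] = Σ_i a[i]·b[k-i] at k=4. y[4] = 4×2 + 1×2 + 5×6 + 5×6 = 70

70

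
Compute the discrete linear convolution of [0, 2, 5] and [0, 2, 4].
y[0] = 0×0 = 0; y[1] = 0×2 + 2×0 = 0; y[2] = 0×4 + 2×2 + 5×0 = 4; y[3] = 2×4 + 5×2 = 18; y[4] = 5×4 = 20

[0, 0, 4, 18, 20]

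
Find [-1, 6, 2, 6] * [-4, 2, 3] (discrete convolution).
y[0] = -1×-4 = 4; y[1] = -1×2 + 6×-4 = -26; y[2] = -1×3 + 6×2 + 2×-4 = 1; y[3] = 6×3 + 2×2 + 6×-4 = -2; y[4] = 2×3 + 6×2 = 18; y[5] = 6×3 = 18

[4, -26, 1, -2, 18, 18]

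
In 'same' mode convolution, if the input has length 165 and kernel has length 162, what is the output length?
'Same' mode returns an output with the same length as the input: 165

165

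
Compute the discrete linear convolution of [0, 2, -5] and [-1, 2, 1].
y[0] = 0×-1 = 0; y[1] = 0×2 + 2×-1 = -2; y[2] = 0×1 + 2×2 + -5×-1 = 9; y[3] = 2×1 + -5×2 = -8; y[4] = -5×1 = -5

[0, -2, 9, -8, -5]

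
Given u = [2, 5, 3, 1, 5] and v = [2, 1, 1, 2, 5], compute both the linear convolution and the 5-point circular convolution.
Linear: y_lin[0] = 2×2 = 4; y_lin[1] = 2×1 + 5×2 = 12; y_lin[2] = 2×1 + 5×1 + 3×2 = 13; y_lin[3] = 2×2 + 5×1 + 3×1 + 1×2 = 14; y_lin[4] = 2×5 + 5×2 + 3×1 + 1×1 + 5×2 = 34; y_lin[5] = 5×5 + 3×2 + 1×1 + 5×1 = 37; y_lin[6] = 3×5 + 1×2 + 5×1 = 22; y_lin[7] = 1×5 + 5×2 = 15; y_lin[8] = 5×5 = 25 → [4, 12, 13, 14, 34, 37, 22, 15, 25]. Circular (length 5): y[0] = 2×2 + 5×5 + 3×2 + 1×1 + 5×1 = 41; y[1] = 2×1 + 5×2 + 3×5 + 1×2 + 5×1 = 34; y[2] = 2×1 + 5×1 + 3×2 + 1×5 + 5×2 = 28; y[3] = 2×2 + 5×1 + 3×1 + 1×2 + 5×5 = 39; y[4] = 2×5 + 5×2 + 3×1 + 1×1 + 5×2 = 34 → [41, 34, 28, 39, 34]

Linear: [4, 12, 13, 14, 34, 37, 22, 15, 25], Circular: [41, 34, 28, 39, 34]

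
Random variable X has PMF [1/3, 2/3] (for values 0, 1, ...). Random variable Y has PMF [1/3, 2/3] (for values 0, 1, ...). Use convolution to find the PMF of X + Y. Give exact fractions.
P(X+Y=k) = Σ_i P(X=i)·P(Y=k-i) — a convolution of [1/3, 2/3] and [1/3, 2/3]. P(X+Y=0) = (1/3)×(1/3) = 1/9; P(X+Y=1) = (1/3)×(2/3) + (2/3)×(1/3) = 2/9 + 2/9 = 4/9; P(X+Y=2) = (2/3)×(2/3) = 4/9. PMF: [1/9, 4/9, 4/9] (sums to 1 ✓)

[1/9, 4/9, 4/9]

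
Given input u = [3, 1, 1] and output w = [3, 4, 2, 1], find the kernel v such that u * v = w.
Output length 4 = len(u) + len(v) - 1 ⇒ len(v) = 2. Solve v forward using v[k] = (w[k] - Σ_{i≥1} u[i]·v[k-i]) / u[0]: v[0] = w[0] / u[0] = 3 / 3 = 1; v[1] = (w[1] - 1×1) / u[0] = (4 - 1×1) / 3 = 1. So v = [1, 1]. Forward-check [3, 1, 1] * [1, 1]: w[0] = 3×1 = 3; w[1] = 3×1 + 1×1 = 4; w[2] = 1×1 + 1×1 = 2; w[3] = 1×1 = 1 → [3, 4, 2, 1] ✓

[1, 1]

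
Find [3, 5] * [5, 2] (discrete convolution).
y[0] = 3×5 = 15; y[1] = 3×2 + 5×5 = 31; y[2] = 5×2 = 10

[15, 31, 10]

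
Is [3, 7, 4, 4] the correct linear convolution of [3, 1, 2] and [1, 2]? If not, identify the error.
Recompute linear convolution of [3, 1, 2] and [1, 2]: y[0] = 3×1 = 3; y[1] = 3×2 + 1×1 = 7; y[2] = 1×2 + 2×1 = 4; y[3] = 2×2 = 4 → [3, 7, 4, 4]. Given [3, 7, 4, 4] matches, so answer: Yes

Yes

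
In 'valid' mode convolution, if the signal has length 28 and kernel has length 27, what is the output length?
'Valid' mode counts only positions where the kernel fully overlaps the signal: m - n + 1 = 28 - 27 + 1 = 2

2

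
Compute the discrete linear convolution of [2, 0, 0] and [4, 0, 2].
y[0] = 2×4 = 8; y[1] = 2×0 + 0×4 = 0; y[2] = 2×2 + 0×0 + 0×4 = 4; y[3] = 0×2 + 0×0 = 0; y[4] = 0×2 = 0

[8, 0, 4, 0, 0]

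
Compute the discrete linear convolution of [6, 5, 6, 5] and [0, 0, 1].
y[0] = 6×0 = 0; y[1] = 6×0 + 5×0 = 0; y[2] = 6×1 + 5×0 + 6×0 = 6; y[3] = 5×1 + 6×0 + 5×0 = 5; y[4] = 6×1 + 5×0 = 6; y[5] = 5×1 = 5

[0, 0, 6, 5, 6, 5]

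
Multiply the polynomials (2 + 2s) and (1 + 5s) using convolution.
Ascending coefficients: a = [2, 2], b = [1, 5]. c[0] = 2×1 = 2; c[1] = 2×5 + 2×1 = 12; c[2] = 2×5 = 10. Result coefficients: [2, 12, 10] → 2 + 12s + 10s^2

2 + 12s + 10s^2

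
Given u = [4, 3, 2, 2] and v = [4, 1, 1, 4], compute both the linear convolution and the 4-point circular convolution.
Linear: y_lin[0] = 4×4 = 16; y_lin[1] = 4×1 + 3×4 = 16; y_lin[2] = 4×1 + 3×1 + 2×4 = 15; y_lin[3] = 4×4 + 3×1 + 2×1 + 2×4 = 29; y_lin[4] = 3×4 + 2×1 + 2×1 = 16; y_lin[5] = 2×4 + 2×1 = 10; y_lin[6] = 2×4 = 8 → [16, 16, 15, 29, 16, 10, 8]. Circular (length 4): y[0] = 4×4 + 3×4 + 2×1 + 2×1 = 32; y[1] = 4×1 + 3×4 + 2×4 + 2×1 = 26; y[2] = 4×1 + 3×1 + 2×4 + 2×4 = 23; y[3] = 4×4 + 3×1 + 2×1 + 2×4 = 29 → [32, 26, 23, 29]

Linear: [16, 16, 15, 29, 16, 10, 8], Circular: [32, 26, 23, 29]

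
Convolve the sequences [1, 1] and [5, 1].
y[0] = 1×5 = 5; y[1] = 1×1 + 1×5 = 6; y[2] = 1×1 = 1

[5, 6, 1]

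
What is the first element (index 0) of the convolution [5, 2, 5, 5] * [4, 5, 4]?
Use y[k] = Σ_i a[i]·b[k-i] at k=0. y[0] = 5×4 = 20

20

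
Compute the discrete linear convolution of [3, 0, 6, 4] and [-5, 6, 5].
y[0] = 3×-5 = -15; y[1] = 3×6 + 0×-5 = 18; y[2] = 3×5 + 0×6 + 6×-5 = -15; y[3] = 0×5 + 6×6 + 4×-5 = 16; y[4] = 6×5 + 4×6 = 54; y[5] = 4×5 = 20

[-15, 18, -15, 16, 54, 20]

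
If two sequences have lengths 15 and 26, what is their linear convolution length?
Linear/full convolution length: m + n - 1 = 15 + 26 - 1 = 40

40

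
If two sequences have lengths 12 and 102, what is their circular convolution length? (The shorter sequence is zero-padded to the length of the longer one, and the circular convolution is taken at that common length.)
Circular convolution (zero-padding the shorter input) has length max(m, n) = max(12, 102) = 102

102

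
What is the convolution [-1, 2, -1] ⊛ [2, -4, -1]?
y[0] = -1×2 = -2; y[1] = -1×-4 + 2×2 = 8; y[2] = -1×-1 + 2×-4 + -1×2 = -9; y[3] = 2×-1 + -1×-4 = 2; y[4] = -1×-1 = 1

[-2, 8, -9, 2, 1]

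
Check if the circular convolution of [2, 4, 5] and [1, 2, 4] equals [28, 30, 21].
Recompute circular convolution of [2, 4, 5] and [1, 2, 4]: y[0] = 2×1 + 4×4 + 5×2 = 28; y[1] = 2×2 + 4×1 + 5×4 = 28; y[2] = 2×4 + 4×2 + 5×1 = 21 → [28, 28, 21]. Compare to given [28, 30, 21]: they differ at index 1: given 30, correct 28, so answer: No

No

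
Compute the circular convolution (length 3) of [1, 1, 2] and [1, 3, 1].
Use y[k] = Σ_j u[j]·v[(k-j) mod 3]. y[0] = 1×1 + 1×1 + 2×3 = 8; y[1] = 1×3 + 1×1 + 2×1 = 6; y[2] = 1×1 + 1×3 + 2×1 = 6. Result: [8, 6, 6]

[8, 6, 6]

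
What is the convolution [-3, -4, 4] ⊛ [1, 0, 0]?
y[0] = -3×1 = -3; y[1] = -3×0 + -4×1 = -4; y[2] = -3×0 + -4×0 + 4×1 = 4; y[3] = -4×0 + 4×0 = 0; y[4] = 4×0 = 0

[-3, -4, 4, 0, 0]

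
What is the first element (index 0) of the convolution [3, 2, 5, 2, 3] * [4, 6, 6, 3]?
Use y[k] = Σ_i a[i]·b[k-i] at k=0. y[0] = 3×4 = 12

12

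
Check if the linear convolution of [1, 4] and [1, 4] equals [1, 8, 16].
Recompute linear convolution of [1, 4] and [1, 4]: y[0] = 1×1 = 1; y[1] = 1×4 + 4×1 = 8; y[2] = 4×4 = 16 → [1, 8, 16]. Given [1, 8, 16] matches, so answer: Yes

Yes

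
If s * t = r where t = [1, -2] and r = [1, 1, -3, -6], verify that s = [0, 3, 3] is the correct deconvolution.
Forward-compute [0, 3, 3] * [1, -2]: r[0] = 0×1 = 0; r[1] = 0×-2 + 3×1 = 3; r[2] = 3×-2 + 3×1 = -3; r[3] = 3×-2 = -6 → [0, 3, -3, -6]. Does not match given r = [1, 1, -3, -6].

Not verified. [0, 3, 3] * [1, -2] = [0, 3, -3, -6], which differs from [1, 1, -3, -6] at index 0.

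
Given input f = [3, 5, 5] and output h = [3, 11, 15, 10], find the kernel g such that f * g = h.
Output length 4 = len(f) + len(g) - 1 ⇒ len(g) = 2. Solve g forward using g[k] = (h[k] - Σ_{i≥1} f[i]·g[k-i]) / f[0]: g[0] = h[0] / f[0] = 3 / 3 = 1; g[1] = (h[1] - 5×1) / f[0] = (11 - 5×1) / 3 = 2. So g = [1, 2]. Forward-check [3, 5, 5] * [1, 2]: h[0] = 3×1 = 3; h[1] = 3×2 + 5×1 = 11; h[2] = 5×2 + 5×1 = 15; h[3] = 5×2 = 10 → [3, 11, 15, 10] ✓

[1, 2]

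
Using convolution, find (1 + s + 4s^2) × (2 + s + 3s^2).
Ascending coefficients: a = [1, 1, 4], b = [2, 1, 3]. c[0] = 1×2 = 2; c[1] = 1×1 + 1×2 = 3; c[2] = 1×3 + 1×1 + 4×2 = 12; c[3] = 1×3 + 4×1 = 7; c[4] = 4×3 = 12. Result coefficients: [2, 3, 12, 7, 12] → 2 + 3s + 12s^2 + 7s^3 + 12s^4

2 + 3s + 12s^2 + 7s^3 + 12s^4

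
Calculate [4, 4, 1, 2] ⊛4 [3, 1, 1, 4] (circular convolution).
Use y[k] = Σ_j a[j]·b[(k-j) mod 4]. y[0] = 4×3 + 4×4 + 1×1 + 2×1 = 31; y[1] = 4×1 + 4×3 + 1×4 + 2×1 = 22; y[2] = 4×1 + 4×1 + 1×3 + 2×4 = 19; y[3] = 4×4 + 4×1 + 1×1 + 2×3 = 27. Result: [31, 22, 19, 27]

[31, 22, 19, 27]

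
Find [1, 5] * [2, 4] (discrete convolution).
y[0] = 1×2 = 2; y[1] = 1×4 + 5×2 = 14; y[2] = 5×4 = 20

[2, 14, 20]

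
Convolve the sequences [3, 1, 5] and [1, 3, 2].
y[0] = 3×1 = 3; y[1] = 3×3 + 1×1 = 10; y[2] = 3×2 + 1×3 + 5×1 = 14; y[3] = 1×2 + 5×3 = 17; y[4] = 5×2 = 10

[3, 10, 14, 17, 10]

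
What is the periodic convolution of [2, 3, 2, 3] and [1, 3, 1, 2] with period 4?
Use y[k] = Σ_j s[j]·t[(k-j) mod 4]. y[0] = 2×1 + 3×2 + 2×1 + 3×3 = 19; y[1] = 2×3 + 3×1 + 2×2 + 3×1 = 16; y[2] = 2×1 + 3×3 + 2×1 + 3×2 = 19; y[3] = 2×2 + 3×1 + 2×3 + 3×1 = 16. Result: [19, 16, 19, 16]

[19, 16, 19, 16]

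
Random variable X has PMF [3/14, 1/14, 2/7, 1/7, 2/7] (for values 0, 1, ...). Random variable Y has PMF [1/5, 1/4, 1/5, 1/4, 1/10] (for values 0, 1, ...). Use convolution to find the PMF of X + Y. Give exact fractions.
P(X+Y=k) = Σ_i P(X=i)·P(Y=k-i) — a convolution of [3/14, 1/14, 2/7, 1/7, 2/7] and [1/5, 1/4, 1/5, 1/4, 1/10]. P(X+Y=0) = (3/14)×(1/5) = 3/70; P(X+Y=1) = (3/14)×(1/4) + (1/14)×(1/5) = 3/56 + 1/70 = 19/280; P(X+Y=2) = (3/14)×(1/5) + (1/14)×(1/4) + (2/7)×(1/5) = 3/70 + 1/56 + 2/35 = 33/280; P(X+Y=3) = (3/14)×(1/4) + (1/14)×(1/5) + (2/7)×(1/4) + (1/7)×(1/5) = 3/56 + 1/70 + 1/14 + 1/35 = 47/280; P(X+Y=4) = (3/14)×(1/10) + (1/14)×(1/4) + (2/7)×(1/5) + (1/7)×(1/4) + (2/7)×(1/5) = 3/140 + 1/56 + 2/35 + 1/28 + 2/35 = 53/280; P(X+Y=5) = (1/14)×(1/10) + (2/7)×(1/4) + (1/7)×(1/5) + (2/7)×(1/4) = 1/140 + 1/14 + 1/35 + 1/14 = 5/28; P(X+Y=6) = (2/7)×(1/10) + (1/7)×(1/4) + (2/7)×(1/5) = 1/35 + 1/28 + 2/35 = 17/140; P(X+Y=7) = (1/7)×(1/10) + (2/7)×(1/4) = 1/70 + 1/14 = 3/35; P(X+Y=8) = (2/7)×(1/10) = 1/35. PMF: [3/70, 19/280, 33/280, 47/280, 53/280, 5/28, 17/140, 3/35, 1/35] (sums to 1 ✓)

[3/70, 19/280, 33/280, 47/280, 53/280, 5/28, 17/140, 3/35, 1/35]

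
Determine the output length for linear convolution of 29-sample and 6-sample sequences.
Linear/full convolution length: m + n - 1 = 29 + 6 - 1 = 34

34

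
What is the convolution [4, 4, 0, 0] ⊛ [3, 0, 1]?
y[0] = 4×3 = 12; y[1] = 4×0 + 4×3 = 12; y[2] = 4×1 + 4×0 + 0×3 = 4; y[3] = 4×1 + 0×0 + 0×3 = 4; y[4] = 0×1 + 0×0 = 0; y[5] = 0×1 = 0

[12, 12, 4, 4, 0, 0]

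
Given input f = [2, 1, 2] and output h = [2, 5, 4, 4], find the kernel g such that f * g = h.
Output length 4 = len(f) + len(g) - 1 ⇒ len(g) = 2. Solve g forward using g[k] = (h[k] - Σ_{i≥1} f[i]·g[k-i]) / f[0]: g[0] = h[0] / f[0] = 2 / 2 = 1; g[1] = (h[1] - 1×1) / f[0] = (5 - 1×1) / 2 = 2. So g = [1, 2]. Forward-check [2, 1, 2] * [1, 2]: h[0] = 2×1 = 2; h[1] = 2×2 + 1×1 = 5; h[2] = 1×2 + 2×1 = 4; h[3] = 2×2 = 4 → [2, 5, 4, 4] ✓

[1, 2]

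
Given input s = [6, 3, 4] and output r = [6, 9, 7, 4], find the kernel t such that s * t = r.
Output length 4 = len(s) + len(t) - 1 ⇒ len(t) = 2. Solve t forward using t[k] = (r[k] - Σ_{i≥1} s[i]·t[k-i]) / s[0]: t[0] = r[0] / s[0] = 6 / 6 = 1; t[1] = (r[1] - 3×1) / s[0] = (9 - 3×1) / 6 = 1. So t = [1, 1]. Forward-check [6, 3, 4] * [1, 1]: r[0] = 6×1 = 6; r[1] = 6×1 + 3×1 = 9; r[2] = 3×1 + 4×1 = 7; r[3] = 4×1 = 4 → [6, 9, 7, 4] ✓

[1, 1]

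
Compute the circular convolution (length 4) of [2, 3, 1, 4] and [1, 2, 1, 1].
Use y[k] = Σ_j f[j]·g[(k-j) mod 4]. y[0] = 2×1 + 3×1 + 1×1 + 4×2 = 14; y[1] = 2×2 + 3×1 + 1×1 + 4×1 = 12; y[2] = 2×1 + 3×2 + 1×1 + 4×1 = 13; y[3] = 2×1 + 3×1 + 1×2 + 4×1 = 11. Result: [14, 12, 13, 11]

[14, 12, 13, 11]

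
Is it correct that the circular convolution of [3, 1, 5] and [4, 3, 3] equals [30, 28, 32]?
Recompute circular convolution of [3, 1, 5] and [4, 3, 3]: y[0] = 3×4 + 1×3 + 5×3 = 30; y[1] = 3×3 + 1×4 + 5×3 = 28; y[2] = 3×3 + 1×3 + 5×4 = 32 → [30, 28, 32]. Given [30, 28, 32] matches, so answer: Yes

Yes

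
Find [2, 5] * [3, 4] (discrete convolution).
y[0] = 2×3 = 6; y[1] = 2×4 + 5×3 = 23; y[2] = 5×4 = 20

[6, 23, 20]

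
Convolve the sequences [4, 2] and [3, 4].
y[0] = 4×3 = 12; y[1] = 4×4 + 2×3 = 22; y[2] = 2×4 = 8

[12, 22, 8]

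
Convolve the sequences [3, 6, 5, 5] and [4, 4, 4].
y[0] = 3×4 = 12; y[1] = 3×4 + 6×4 = 36; y[2] = 3×4 + 6×4 + 5×4 = 56; y[3] = 6×4 + 5×4 + 5×4 = 64; y[4] = 5×4 + 5×4 = 40; y[5] = 5×4 = 20

[12, 36, 56, 64, 40, 20]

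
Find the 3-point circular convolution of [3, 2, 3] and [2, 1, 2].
Use y[k] = Σ_j x[j]·h[(k-j) mod 3]. y[0] = 3×2 + 2×2 + 3×1 = 13; y[1] = 3×1 + 2×2 + 3×2 = 13; y[2] = 3×2 + 2×1 + 3×2 = 14. Result: [13, 13, 14]

[13, 13, 14]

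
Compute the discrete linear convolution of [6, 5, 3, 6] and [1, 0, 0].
y[0] = 6×1 = 6; y[1] = 6×0 + 5×1 = 5; y[2] = 6×0 + 5×0 + 3×1 = 3; y[3] = 5×0 + 3×0 + 6×1 = 6; y[4] = 3×0 + 6×0 = 0; y[5] = 6×0 = 0

[6, 5, 3, 6, 0, 0]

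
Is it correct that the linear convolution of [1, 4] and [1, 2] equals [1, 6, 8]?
Recompute linear convolution of [1, 4] and [1, 2]: y[0] = 1×1 = 1; y[1] = 1×2 + 4×1 = 6; y[2] = 4×2 = 8 → [1, 6, 8]. Given [1, 6, 8] matches, so answer: Yes

Yes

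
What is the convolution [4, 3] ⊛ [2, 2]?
y[0] = 4×2 = 8; y[1] = 4×2 + 3×2 = 14; y[2] = 3×2 = 6

[8, 14, 6]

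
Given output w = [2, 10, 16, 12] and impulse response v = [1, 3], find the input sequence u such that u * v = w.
Deconvolve w=[2, 10, 16, 12] by v=[1, 3]. Since v[0]=1, solve forward: u[0] = w[0] / 1 = 2; u[1] = (w[1] - 2×3) / 1 = 4; u[2] = (w[2] - 4×3) / 1 = 4. So u = [2, 4, 4]. Check by forward convolution: w[0] = 2×1 = 2; w[1] = 2×3 + 4×1 = 10; w[2] = 4×3 + 4×1 = 16; w[3] = 4×3 = 12

[2, 4, 4]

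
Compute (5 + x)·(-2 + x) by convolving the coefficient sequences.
Ascending coefficients: a = [5, 1], b = [-2, 1]. c[0] = 5×-2 = -10; c[1] = 5×1 + 1×-2 = 3; c[2] = 1×1 = 1. Result coefficients: [-10, 3, 1] → -10 + 3x + x^2

-10 + 3x + x^2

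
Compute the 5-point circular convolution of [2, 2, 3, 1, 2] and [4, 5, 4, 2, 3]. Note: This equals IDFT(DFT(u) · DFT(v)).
Either evaluate y[k] = Σ_j u[j]·v[(k-j) mod 5] directly, or use IDFT(DFT(u) · DFT(v)). y[0] = 2×4 + 2×3 + 3×2 + 1×4 + 2×5 = 34; y[1] = 2×5 + 2×4 + 3×3 + 1×2 + 2×4 = 37; y[2] = 2×4 + 2×5 + 3×4 + 1×3 + 2×2 = 37; y[3] = 2×2 + 2×4 + 3×5 + 1×4 + 2×3 = 37; y[4] = 2×3 + 2×2 + 3×4 + 1×5 + 2×4 = 35. Result: [34, 37, 37, 37, 35]

[34, 37, 37, 37, 35]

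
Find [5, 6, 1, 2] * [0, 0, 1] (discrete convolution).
y[0] = 5×0 = 0; y[1] = 5×0 + 6×0 = 0; y[2] = 5×1 + 6×0 + 1×0 = 5; y[3] = 6×1 + 1×0 + 2×0 = 6; y[4] = 1×1 + 2×0 = 1; y[5] = 2×1 = 2

[0, 0, 5, 6, 1, 2]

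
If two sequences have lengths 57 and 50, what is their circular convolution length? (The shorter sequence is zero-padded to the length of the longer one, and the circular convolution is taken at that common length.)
Circular convolution (zero-padding the shorter input) has length max(m, n) = max(57, 50) = 57

57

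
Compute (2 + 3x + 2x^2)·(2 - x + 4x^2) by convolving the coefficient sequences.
Ascending coefficients: a = [2, 3, 2], b = [2, -1, 4]. c[0] = 2×2 = 4; c[1] = 2×-1 + 3×2 = 4; c[2] = 2×4 + 3×-1 + 2×2 = 9; c[3] = 3×4 + 2×-1 = 10; c[4] = 2×4 = 8. Result coefficients: [4, 4, 9, 10, 8] → 4 + 4x + 9x^2 + 10x^3 + 8x^4

4 + 4x + 9x^2 + 10x^3 + 8x^4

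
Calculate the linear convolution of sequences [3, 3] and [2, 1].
y[0] = 3×2 = 6; y[1] = 3×1 + 3×2 = 9; y[2] = 3×1 = 3

[6, 9, 3]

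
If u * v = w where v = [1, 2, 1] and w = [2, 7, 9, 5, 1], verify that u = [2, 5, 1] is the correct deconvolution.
Forward-compute [2, 5, 1] * [1, 2, 1]: w[0] = 2×1 = 2; w[1] = 2×2 + 5×1 = 9; w[2] = 2×1 + 5×2 + 1×1 = 13; w[3] = 5×1 + 1×2 = 7; w[4] = 1×1 = 1 → [2, 9, 13, 7, 1]. Does not match given w = [2, 7, 9, 5, 1].

Not verified. [2, 5, 1] * [1, 2, 1] = [2, 9, 13, 7, 1], which differs from [2, 7, 9, 5, 1] at index 1.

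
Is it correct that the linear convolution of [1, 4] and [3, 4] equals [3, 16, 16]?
Recompute linear convolution of [1, 4] and [3, 4]: y[0] = 1×3 = 3; y[1] = 1×4 + 4×3 = 16; y[2] = 4×4 = 16 → [3, 16, 16]. Given [3, 16, 16] matches, so answer: Yes

Yes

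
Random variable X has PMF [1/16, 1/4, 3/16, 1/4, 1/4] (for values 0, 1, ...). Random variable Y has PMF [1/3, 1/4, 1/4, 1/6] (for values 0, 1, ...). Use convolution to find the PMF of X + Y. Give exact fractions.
P(X+Y=k) = Σ_i P(X=i)·P(Y=k-i) — a convolution of [1/16, 1/4, 3/16, 1/4, 1/4] and [1/3, 1/4, 1/4, 1/6]. P(X+Y=0) = (1/16)×(1/3) = 1/48; P(X+Y=1) = (1/16)×(1/4) + (1/4)×(1/3) = 1/64 + 1/12 = 19/192; P(X+Y=2) = (1/16)×(1/4) + (1/4)×(1/4) + (3/16)×(1/3) = 1/64 + 1/16 + 1/16 = 9/64; P(X+Y=3) = (1/16)×(1/6) + (1/4)×(1/4) + (3/16)×(1/4) + (1/4)×(1/3) = 1/96 + 1/16 + 3/64 + 1/12 = 13/64; P(X+Y=4) = (1/4)×(1/6) + (3/16)×(1/4) + (1/4)×(1/4) + (1/4)×(1/3) = 1/24 + 3/64 + 1/16 + 1/12 = 15/64; P(X+Y=5) = (3/16)×(1/6) + (1/4)×(1/4) + (1/4)×(1/4) = 1/32 + 1/16 + 1/16 = 5/32; P(X+Y=6) = (1/4)×(1/6) + (1/4)×(1/4) = 1/24 + 1/16 = 5/48; P(X+Y=7) = (1/4)×(1/6) = 1/24. PMF: [1/48, 19/192, 9/64, 13/64, 15/64, 5/32, 5/48, 1/24] (sums to 1 ✓)

[1/48, 19/192, 9/64, 13/64, 15/64, 5/32, 5/48, 1/24]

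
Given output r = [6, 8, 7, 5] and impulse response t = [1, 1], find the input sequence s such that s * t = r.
Deconvolve r=[6, 8, 7, 5] by t=[1, 1]. Since t[0]=1, solve forward: s[0] = r[0] / 1 = 6; s[1] = (r[1] - 6×1) / 1 = 2; s[2] = (r[2] - 2×1) / 1 = 5. So s = [6, 2, 5]. Check by forward convolution: r[0] = 6×1 = 6; r[1] = 6×1 + 2×1 = 8; r[2] = 2×1 + 5×1 = 7; r[3] = 5×1 = 5

[6, 2, 5]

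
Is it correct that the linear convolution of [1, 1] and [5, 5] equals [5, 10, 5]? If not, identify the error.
Recompute linear convolution of [1, 1] and [5, 5]: y[0] = 1×5 = 5; y[1] = 1×5 + 1×5 = 10; y[2] = 1×5 = 5 → [5, 10, 5]. Given [5, 10, 5] matches, so answer: Yes

Yes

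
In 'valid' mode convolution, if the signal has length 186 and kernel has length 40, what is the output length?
'Valid' mode counts only positions where the kernel fully overlaps the signal: m - n + 1 = 186 - 40 + 1 = 147

147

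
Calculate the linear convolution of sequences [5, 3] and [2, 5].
y[0] = 5×2 = 10; y[1] = 5×5 + 3×2 = 31; y[2] = 3×5 = 15

[10, 31, 15]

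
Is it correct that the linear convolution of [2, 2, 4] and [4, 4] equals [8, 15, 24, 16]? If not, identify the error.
Recompute linear convolution of [2, 2, 4] and [4, 4]: y[0] = 2×4 = 8; y[1] = 2×4 + 2×4 = 16; y[2] = 2×4 + 4×4 = 24; y[3] = 4×4 = 16 → [8, 16, 24, 16]. Compare to given [8, 15, 24, 16]: they differ at index 1: given 15, correct 16, so answer: No

No. Error at index 1: given 15, correct 16.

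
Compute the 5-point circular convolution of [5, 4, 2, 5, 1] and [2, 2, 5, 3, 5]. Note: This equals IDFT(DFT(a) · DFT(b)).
Either evaluate y[k] = Σ_j a[j]·b[(k-j) mod 5] directly, or use IDFT(DFT(a) · DFT(b)). y[0] = 5×2 + 4×5 + 2×3 + 5×5 + 1×2 = 63; y[1] = 5×2 + 4×2 + 2×5 + 5×3 + 1×5 = 48; y[2] = 5×5 + 4×2 + 2×2 + 5×5 + 1×3 = 65; y[3] = 5×3 + 4×5 + 2×2 + 5×2 + 1×5 = 54; y[4] = 5×5 + 4×3 + 2×5 + 5×2 + 1×2 = 59. Result: [63, 48, 65, 54, 59]

[63, 48, 65, 54, 59]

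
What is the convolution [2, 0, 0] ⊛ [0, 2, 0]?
y[0] = 2×0 = 0; y[1] = 2×2 + 0×0 = 4; y[2] = 2×0 + 0×2 + 0×0 = 0; y[3] = 0×0 + 0×2 = 0; y[4] = 0×0 = 0

[0, 4, 0, 0, 0]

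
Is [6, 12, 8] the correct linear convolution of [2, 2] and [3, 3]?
Recompute linear convolution of [2, 2] and [3, 3]: y[0] = 2×3 = 6; y[1] = 2×3 + 2×3 = 12; y[2] = 2×3 = 6 → [6, 12, 6]. Compare to given [6, 12, 8]: they differ at index 2: given 8, correct 6, so answer: No

No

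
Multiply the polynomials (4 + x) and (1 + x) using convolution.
Ascending coefficients: a = [4, 1], b = [1, 1]. c[0] = 4×1 = 4; c[1] = 4×1 + 1×1 = 5; c[2] = 1×1 = 1. Result coefficients: [4, 5, 1] → 4 + 5x + x^2

4 + 5x + x^2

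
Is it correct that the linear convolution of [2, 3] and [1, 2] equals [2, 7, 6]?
Recompute linear convolution of [2, 3] and [1, 2]: y[0] = 2×1 = 2; y[1] = 2×2 + 3×1 = 7; y[2] = 3×2 = 6 → [2, 7, 6]. Given [2, 7, 6] matches, so answer: Yes

Yes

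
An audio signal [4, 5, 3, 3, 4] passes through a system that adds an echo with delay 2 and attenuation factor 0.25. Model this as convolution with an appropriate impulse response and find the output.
Direct-path + delayed-attenuated-path model → impulse response h = [1, 0, 0.25] (1 at lag 0, 0.25 at lag 2). Output y[n] = x[n] + 0.25·x[n - 2] (with x[n] = 0 outside 0..4): y[0] = 4 + 0.25×0 = 4; y[1] = 5 + 0.25×0 = 5; y[2] = 3 + 0.25×4 = 4.0; y[3] = 3 + 0.25×5 = 4.25; y[4] = 4 + 0.25×3 = 4.75; y[5] = 0 + 0.25×3 = 0.75; y[6] = 0 + 0.25×4 = 1.0. So y = [4, 5, 4.0, 4.25, 4.75, 0.75, 1.0]

[4, 5, 4.0, 4.25, 4.75, 0.75, 1.0]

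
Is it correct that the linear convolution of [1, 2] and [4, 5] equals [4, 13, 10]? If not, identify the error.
Recompute linear convolution of [1, 2] and [4, 5]: y[0] = 1×4 = 4; y[1] = 1×5 + 2×4 = 13; y[2] = 2×5 = 10 → [4, 13, 10]. Given [4, 13, 10] matches, so answer: Yes

Yes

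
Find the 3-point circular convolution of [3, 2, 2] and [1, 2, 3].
Use y[k] = Σ_j x[j]·h[(k-j) mod 3]. y[0] = 3×1 + 2×3 + 2×2 = 13; y[1] = 3×2 + 2×1 + 2×3 = 14; y[2] = 3×3 + 2×2 + 2×1 = 15. Result: [13, 14, 15]

[13, 14, 15]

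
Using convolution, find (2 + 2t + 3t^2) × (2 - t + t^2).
Ascending coefficients: a = [2, 2, 3], b = [2, -1, 1]. c[0] = 2×2 = 4; c[1] = 2×-1 + 2×2 = 2; c[2] = 2×1 + 2×-1 + 3×2 = 6; c[3] = 2×1 + 3×-1 = -1; c[4] = 3×1 = 3. Result coefficients: [4, 2, 6, -1, 3] → 4 + 2t + 6t^2 - t^3 + 3t^4

4 + 2t + 6t^2 - t^3 + 3t^4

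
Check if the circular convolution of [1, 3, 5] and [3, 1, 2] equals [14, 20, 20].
Recompute circular convolution of [1, 3, 5] and [3, 1, 2]: y[0] = 1×3 + 3×2 + 5×1 = 14; y[1] = 1×1 + 3×3 + 5×2 = 20; y[2] = 1×2 + 3×1 + 5×3 = 20 → [14, 20, 20]. Given [14, 20, 20] matches, so answer: Yes

Yes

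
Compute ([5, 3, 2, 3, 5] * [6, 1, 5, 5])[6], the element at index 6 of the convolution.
Use y[k] = Σ_i a[i]·b[k-i] at k=6. y[6] = 3×5 + 5×5 = 40

40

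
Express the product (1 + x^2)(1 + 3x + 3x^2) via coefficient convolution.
Ascending coefficients: a = [1, 0, 1], b = [1, 3, 3]. c[0] = 1×1 = 1; c[1] = 1×3 + 0×1 = 3; c[2] = 1×3 + 0×3 + 1×1 = 4; c[3] = 0×3 + 1×3 = 3; c[4] = 1×3 = 3. Result coefficients: [1, 3, 4, 3, 3] → 1 + 3x + 4x^2 + 3x^3 + 3x^4

1 + 3x + 4x^2 + 3x^3 + 3x^4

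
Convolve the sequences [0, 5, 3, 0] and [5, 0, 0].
y[0] = 0×5 = 0; y[1] = 0×0 + 5×5 = 25; y[2] = 0×0 + 5×0 + 3×5 = 15; y[3] = 5×0 + 3×0 + 0×5 = 0; y[4] = 3×0 + 0×0 = 0; y[5] = 0×0 = 0

[0, 25, 15, 0, 0, 0]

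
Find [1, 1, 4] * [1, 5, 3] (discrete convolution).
y[0] = 1×1 = 1; y[1] = 1×5 + 1×1 = 6; y[2] = 1×3 + 1×5 + 4×1 = 12; y[3] = 1×3 + 4×5 = 23; y[4] = 4×3 = 12

[1, 6, 12, 23, 12]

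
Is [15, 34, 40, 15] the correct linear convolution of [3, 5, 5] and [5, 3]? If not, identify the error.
Recompute linear convolution of [3, 5, 5] and [5, 3]: y[0] = 3×5 = 15; y[1] = 3×3 + 5×5 = 34; y[2] = 5×3 + 5×5 = 40; y[3] = 5×3 = 15 → [15, 34, 40, 15]. Given [15, 34, 40, 15] matches, so answer: Yes

Yes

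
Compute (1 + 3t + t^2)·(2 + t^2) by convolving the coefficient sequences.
Ascending coefficients: a = [1, 3, 1], b = [2, 0, 1]. c[0] = 1×2 = 2; c[1] = 1×0 + 3×2 = 6; c[2] = 1×1 + 3×0 + 1×2 = 3; c[3] = 3×1 + 1×0 = 3; c[4] = 1×1 = 1. Result coefficients: [2, 6, 3, 3, 1] → 2 + 6t + 3t^2 + 3t^3 + t^4

2 + 6t + 3t^2 + 3t^3 + t^4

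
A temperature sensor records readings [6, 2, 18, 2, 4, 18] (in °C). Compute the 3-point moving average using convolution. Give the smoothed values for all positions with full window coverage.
3-point moving average kernel = [1, 1, 1]. Apply in 'valid' mode (full window coverage): avg[0] = (6 + 2 + 18) / 3 = 8.67; avg[1] = (2 + 18 + 2) / 3 = 7.33; avg[2] = (18 + 2 + 4) / 3 = 8.0; avg[3] = (2 + 4 + 18) / 3 = 8.0. Smoothed values: [8.67, 7.33, 8.0, 8.0]

[8.67, 7.33, 8.0, 8.0]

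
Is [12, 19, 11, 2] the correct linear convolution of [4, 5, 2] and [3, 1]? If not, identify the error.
Recompute linear convolution of [4, 5, 2] and [3, 1]: y[0] = 4×3 = 12; y[1] = 4×1 + 5×3 = 19; y[2] = 5×1 + 2×3 = 11; y[3] = 2×1 = 2 → [12, 19, 11, 2]. Given [12, 19, 11, 2] matches, so answer: Yes

Yes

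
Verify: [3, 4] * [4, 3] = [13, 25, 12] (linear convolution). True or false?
Recompute linear convolution of [3, 4] and [4, 3]: y[0] = 3×4 = 12; y[1] = 3×3 + 4×4 = 25; y[2] = 4×3 = 12 → [12, 25, 12]. Compare to given [13, 25, 12]: they differ at index 0: given 13, correct 12, so answer: No

No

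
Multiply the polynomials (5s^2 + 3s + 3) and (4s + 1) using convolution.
Ascending coefficients: a = [3, 3, 5], b = [1, 4]. c[0] = 3×1 = 3; c[1] = 3×4 + 3×1 = 15; c[2] = 3×4 + 5×1 = 17; c[3] = 5×4 = 20. Result coefficients: [3, 15, 17, 20] → 20s^3 + 17s^2 + 15s + 3

20s^3 + 17s^2 + 15s + 3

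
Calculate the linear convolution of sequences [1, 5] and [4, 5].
y[0] = 1×4 = 4; y[1] = 1×5 + 5×4 = 25; y[2] = 5×5 = 25

[4, 25, 25]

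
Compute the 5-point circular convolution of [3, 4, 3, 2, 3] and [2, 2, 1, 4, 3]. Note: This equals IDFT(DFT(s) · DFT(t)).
Either evaluate y[k] = Σ_j s[j]·t[(k-j) mod 5] directly, or use IDFT(DFT(s) · DFT(t)). y[0] = 3×2 + 4×3 + 3×4 + 2×1 + 3×2 = 38; y[1] = 3×2 + 4×2 + 3×3 + 2×4 + 3×1 = 34; y[2] = 3×1 + 4×2 + 3×2 + 2×3 + 3×4 = 35; y[3] = 3×4 + 4×1 + 3×2 + 2×2 + 3×3 = 35; y[4] = 3×3 + 4×4 + 3×1 + 2×2 + 3×2 = 38. Result: [38, 34, 35, 35, 38]

[38, 34, 35, 35, 38]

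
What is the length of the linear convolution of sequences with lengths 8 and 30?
Linear/full convolution length: m + n - 1 = 8 + 30 - 1 = 37

37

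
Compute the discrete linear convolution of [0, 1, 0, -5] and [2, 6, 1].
y[0] = 0×2 = 0; y[1] = 0×6 + 1×2 = 2; y[2] = 0×1 + 1×6 + 0×2 = 6; y[3] = 1×1 + 0×6 + -5×2 = -9; y[4] = 0×1 + -5×6 = -30; y[5] = -5×1 = -5

[0, 2, 6, -9, -30, -5]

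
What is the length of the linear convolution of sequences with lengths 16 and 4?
Linear/full convolution length: m + n - 1 = 16 + 4 - 1 = 19

19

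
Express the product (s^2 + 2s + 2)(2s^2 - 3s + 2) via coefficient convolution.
Ascending coefficients: a = [2, 2, 1], b = [2, -3, 2]. c[0] = 2×2 = 4; c[1] = 2×-3 + 2×2 = -2; c[2] = 2×2 + 2×-3 + 1×2 = 0; c[3] = 2×2 + 1×-3 = 1; c[4] = 1×2 = 2. Result coefficients: [4, -2, 0, 1, 2] → 2s^4 + s^3 - 2s + 4

2s^4 + s^3 - 2s + 4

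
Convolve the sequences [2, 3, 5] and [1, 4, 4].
y[0] = 2×1 = 2; y[1] = 2×4 + 3×1 = 11; y[2] = 2×4 + 3×4 + 5×1 = 25; y[3] = 3×4 + 5×4 = 32; y[4] = 5×4 = 20

[2, 11, 25, 32, 20]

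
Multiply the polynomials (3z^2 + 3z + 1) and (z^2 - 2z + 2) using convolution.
Ascending coefficients: a = [1, 3, 3], b = [2, -2, 1]. c[0] = 1×2 = 2; c[1] = 1×-2 + 3×2 = 4; c[2] = 1×1 + 3×-2 + 3×2 = 1; c[3] = 3×1 + 3×-2 = -3; c[4] = 3×1 = 3. Result coefficients: [2, 4, 1, -3, 3] → 3z^4 - 3z^3 + z^2 + 4z + 2

3z^4 - 3z^3 + z^2 + 4z + 2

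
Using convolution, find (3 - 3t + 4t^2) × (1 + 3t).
Ascending coefficients: a = [3, -3, 4], b = [1, 3]. c[0] = 3×1 = 3; c[1] = 3×3 + -3×1 = 6; c[2] = -3×3 + 4×1 = -5; c[3] = 4×3 = 12. Result coefficients: [3, 6, -5, 12] → 3 + 6t - 5t^2 + 12t^3

3 + 6t - 5t^2 + 12t^3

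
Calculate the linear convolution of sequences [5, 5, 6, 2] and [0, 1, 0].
y[0] = 5×0 = 0; y[1] = 5×1 + 5×0 = 5; y[2] = 5×0 + 5×1 + 6×0 = 5; y[3] = 5×0 + 6×1 + 2×0 = 6; y[4] = 6×0 + 2×1 = 2; y[5] = 2×0 = 0

[0, 5, 5, 6, 2, 0]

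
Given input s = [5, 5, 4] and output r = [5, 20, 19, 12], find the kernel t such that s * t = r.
Output length 4 = len(s) + len(t) - 1 ⇒ len(t) = 2. Solve t forward using t[k] = (r[k] - Σ_{i≥1} s[i]·t[k-i]) / s[0]: t[0] = r[0] / s[0] = 5 / 5 = 1; t[1] = (r[1] - 5×1) / s[0] = (20 - 5×1) / 5 = 3. So t = [1, 3]. Forward-check [5, 5, 4] * [1, 3]: r[0] = 5×1 = 5; r[1] = 5×3 + 5×1 = 20; r[2] = 5×3 + 4×1 = 19; r[3] = 4×3 = 12 → [5, 20, 19, 12] ✓

[1, 3]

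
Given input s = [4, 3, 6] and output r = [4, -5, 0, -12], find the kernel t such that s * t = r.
Output length 4 = len(s) + len(t) - 1 ⇒ len(t) = 2. Solve t forward using t[k] = (r[k] - Σ_{i≥1} s[i]·t[k-i]) / s[0]: t[0] = r[0] / s[0] = 4 / 4 = 1; t[1] = (r[1] - 3×1) / s[0] = (-5 - 3×1) / 4 = -2. So t = [1, -2]. Forward-check [4, 3, 6] * [1, -2]: r[0] = 4×1 = 4; r[1] = 4×-2 + 3×1 = -5; r[2] = 3×-2 + 6×1 = 0; r[3] = 6×-2 = -12 → [4, -5, 0, -12] ✓

[1, -2]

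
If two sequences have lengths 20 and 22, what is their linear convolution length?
Linear/full convolution length: m + n - 1 = 20 + 22 - 1 = 41

41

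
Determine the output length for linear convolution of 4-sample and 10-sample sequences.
Linear/full convolution length: m + n - 1 = 4 + 10 - 1 = 13

13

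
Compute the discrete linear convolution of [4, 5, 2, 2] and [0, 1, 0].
y[0] = 4×0 = 0; y[1] = 4×1 + 5×0 = 4; y[2] = 4×0 + 5×1 + 2×0 = 5; y[3] = 5×0 + 2×1 + 2×0 = 2; y[4] = 2×0 + 2×1 = 2; y[5] = 2×0 = 0

[0, 4, 5, 2, 2, 0]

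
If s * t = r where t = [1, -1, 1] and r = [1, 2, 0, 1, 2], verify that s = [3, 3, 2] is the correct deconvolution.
Forward-compute [3, 3, 2] * [1, -1, 1]: r[0] = 3×1 = 3; r[1] = 3×-1 + 3×1 = 0; r[2] = 3×1 + 3×-1 + 2×1 = 2; r[3] = 3×1 + 2×-1 = 1; r[4] = 2×1 = 2 → [3, 0, 2, 1, 2]. Does not match given r = [1, 2, 0, 1, 2].

Not verified. [3, 3, 2] * [1, -1, 1] = [3, 0, 2, 1, 2], which differs from [1, 2, 0, 1, 2] at index 0.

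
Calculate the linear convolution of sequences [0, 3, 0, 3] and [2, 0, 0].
y[0] = 0×2 = 0; y[1] = 0×0 + 3×2 = 6; y[2] = 0×0 + 3×0 + 0×2 = 0; y[3] = 3×0 + 0×0 + 3×2 = 6; y[4] = 0×0 + 3×0 = 0; y[5] = 3×0 = 0

[0, 6, 0, 6, 0, 0]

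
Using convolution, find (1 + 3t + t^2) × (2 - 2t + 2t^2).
Ascending coefficients: a = [1, 3, 1], b = [2, -2, 2]. c[0] = 1×2 = 2; c[1] = 1×-2 + 3×2 = 4; c[2] = 1×2 + 3×-2 + 1×2 = -2; c[3] = 3×2 + 1×-2 = 4; c[4] = 1×2 = 2. Result coefficients: [2, 4, -2, 4, 2] → 2 + 4t - 2t^2 + 4t^3 + 2t^4

2 + 4t - 2t^2 + 4t^3 + 2t^4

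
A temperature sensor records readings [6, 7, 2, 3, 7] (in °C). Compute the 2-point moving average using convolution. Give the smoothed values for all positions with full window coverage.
2-point moving average kernel = [1, 1]. Apply in 'valid' mode (full window coverage): avg[0] = (6 + 7) / 2 = 6.5; avg[1] = (7 + 2) / 2 = 4.5; avg[2] = (2 + 3) / 2 = 2.5; avg[3] = (3 + 7) / 2 = 5.0. Smoothed values: [6.5, 4.5, 2.5, 5.0]

[6.5, 4.5, 2.5, 5.0]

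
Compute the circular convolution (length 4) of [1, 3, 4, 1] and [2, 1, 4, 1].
Use y[k] = Σ_j x[j]·h[(k-j) mod 4]. y[0] = 1×2 + 3×1 + 4×4 + 1×1 = 22; y[1] = 1×1 + 3×2 + 4×1 + 1×4 = 15; y[2] = 1×4 + 3×1 + 4×2 + 1×1 = 16; y[3] = 1×1 + 3×4 + 4×1 + 1×2 = 19. Result: [22, 15, 16, 19]

[22, 15, 16, 19]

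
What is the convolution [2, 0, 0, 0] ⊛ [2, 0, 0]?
y[0] = 2×2 = 4; y[1] = 2×0 + 0×2 = 0; y[2] = 2×0 + 0×0 + 0×2 = 0; y[3] = 0×0 + 0×0 + 0×2 = 0; y[4] = 0×0 + 0×0 = 0; y[5] = 0×0 = 0

[4, 0, 0, 0, 0, 0]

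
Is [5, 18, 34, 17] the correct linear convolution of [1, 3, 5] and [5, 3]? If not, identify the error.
Recompute linear convolution of [1, 3, 5] and [5, 3]: y[0] = 1×5 = 5; y[1] = 1×3 + 3×5 = 18; y[2] = 3×3 + 5×5 = 34; y[3] = 5×3 = 15 → [5, 18, 34, 15]. Compare to given [5, 18, 34, 17]: they differ at index 3: given 17, correct 15, so answer: No

No. Error at index 3: given 17, correct 15.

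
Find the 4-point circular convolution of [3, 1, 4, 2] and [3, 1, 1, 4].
Use y[k] = Σ_j s[j]·t[(k-j) mod 4]. y[0] = 3×3 + 1×4 + 4×1 + 2×1 = 19; y[1] = 3×1 + 1×3 + 4×4 + 2×1 = 24; y[2] = 3×1 + 1×1 + 4×3 + 2×4 = 24; y[3] = 3×4 + 1×1 + 4×1 + 2×3 = 23. Result: [19, 24, 24, 23]

[19, 24, 24, 23]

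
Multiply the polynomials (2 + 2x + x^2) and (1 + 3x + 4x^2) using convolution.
Ascending coefficients: a = [2, 2, 1], b = [1, 3, 4]. c[0] = 2×1 = 2; c[1] = 2×3 + 2×1 = 8; c[2] = 2×4 + 2×3 + 1×1 = 15; c[3] = 2×4 + 1×3 = 11; c[4] = 1×4 = 4. Result coefficients: [2, 8, 15, 11, 4] → 2 + 8x + 15x^2 + 11x^3 + 4x^4

2 + 8x + 15x^2 + 11x^3 + 4x^4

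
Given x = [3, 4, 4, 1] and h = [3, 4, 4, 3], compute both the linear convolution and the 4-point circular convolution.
Linear: y_lin[0] = 3×3 = 9; y_lin[1] = 3×4 + 4×3 = 24; y_lin[2] = 3×4 + 4×4 + 4×3 = 40; y_lin[3] = 3×3 + 4×4 + 4×4 + 1×3 = 44; y_lin[4] = 4×3 + 4×4 + 1×4 = 32; y_lin[5] = 4×3 + 1×4 = 16; y_lin[6] = 1×3 = 3 → [9, 24, 40, 44, 32, 16, 3]. Circular (length 4): y[0] = 3×3 + 4×3 + 4×4 + 1×4 = 41; y[1] = 3×4 + 4×3 + 4×3 + 1×4 = 40; y[2] = 3×4 + 4×4 + 4×3 + 1×3 = 43; y[3] = 3×3 + 4×4 + 4×4 + 1×3 = 44 → [41, 40, 43, 44]

Linear: [9, 24, 40, 44, 32, 16, 3], Circular: [41, 40, 43, 44]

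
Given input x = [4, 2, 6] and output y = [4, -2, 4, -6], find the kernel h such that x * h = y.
Output length 4 = len(x) + len(h) - 1 ⇒ len(h) = 2. Solve h forward using h[k] = (y[k] - Σ_{i≥1} x[i]·h[k-i]) / x[0]: h[0] = y[0] / x[0] = 4 / 4 = 1; h[1] = (y[1] - 2×1) / x[0] = (-2 - 2×1) / 4 = -1. So h = [1, -1]. Forward-check [4, 2, 6] * [1, -1]: y[0] = 4×1 = 4; y[1] = 4×-1 + 2×1 = -2; y[2] = 2×-1 + 6×1 = 4; y[3] = 6×-1 = -6 → [4, -2, 4, -6] ✓

[1, -1]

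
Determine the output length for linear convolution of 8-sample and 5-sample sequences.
Linear/full convolution length: m + n - 1 = 8 + 5 - 1 = 12

12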